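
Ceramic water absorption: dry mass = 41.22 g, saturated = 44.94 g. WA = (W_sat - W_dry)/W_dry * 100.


WA = (44.94 - 41.22) / 41.22 * 100 = 9.02%

9.02


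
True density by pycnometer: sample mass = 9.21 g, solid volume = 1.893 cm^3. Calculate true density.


TD = 9.21 / 1.893 = 4.865 g/cm^3

4.865


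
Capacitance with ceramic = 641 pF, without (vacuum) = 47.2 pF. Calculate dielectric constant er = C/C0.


er = 641 / 47.2 = 13.58

13.58


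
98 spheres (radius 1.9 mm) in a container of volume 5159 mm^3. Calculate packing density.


V_sphere = 4/3*pi*1.9^3 = 28.7309 mm^3
Total V = 98*28.7309 = 2815.6282 mm^3
PD = 2815.6282 / 5159 = 0.546

0.546


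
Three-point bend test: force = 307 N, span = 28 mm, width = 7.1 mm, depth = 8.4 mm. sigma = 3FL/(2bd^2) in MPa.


sigma = 3*307*28/(2*7.1*8.4^2) = 25.7 MPa

25.7


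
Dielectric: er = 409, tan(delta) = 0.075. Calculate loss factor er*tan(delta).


Loss = 409 * 0.075 = 30.675

30.675


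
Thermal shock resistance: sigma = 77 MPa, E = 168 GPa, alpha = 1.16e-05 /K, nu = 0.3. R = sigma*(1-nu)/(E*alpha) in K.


R = 77*(1-0.3)/(168*1000*1.16e-05) = 28 K

28


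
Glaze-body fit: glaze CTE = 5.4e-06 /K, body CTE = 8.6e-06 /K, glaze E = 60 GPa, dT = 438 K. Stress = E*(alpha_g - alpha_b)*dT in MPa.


Stress = 60*1000*(5.4e-06 - 8.6e-06)*438 = -84.1 MPa

-84.1


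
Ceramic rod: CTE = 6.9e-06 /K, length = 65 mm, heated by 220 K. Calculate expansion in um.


dL = 6.9e-06 * 65 * 220 * 1000 = 98.67 um

98.67


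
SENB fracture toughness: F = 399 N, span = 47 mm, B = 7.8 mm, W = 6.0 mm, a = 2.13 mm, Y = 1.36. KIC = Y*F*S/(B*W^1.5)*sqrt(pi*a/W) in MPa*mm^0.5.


KIC = 1.36*399*47/(7.8*6.0^1.5)*sqrt(pi*2.13/6.0) = 234.95

234.95


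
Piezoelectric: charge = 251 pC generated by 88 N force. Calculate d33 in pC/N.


d33 = 251 / 88 = 2.9 pC/N

2.9


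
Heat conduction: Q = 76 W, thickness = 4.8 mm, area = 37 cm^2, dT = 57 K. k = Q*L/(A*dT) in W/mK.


k = 76*4.8/1000/(37/10000*57) = 1.73 W/mK

1.73


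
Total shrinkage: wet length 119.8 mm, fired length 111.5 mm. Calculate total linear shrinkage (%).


TS = (119.8 - 111.5) / 119.8 * 100 = 6.93%

6.93


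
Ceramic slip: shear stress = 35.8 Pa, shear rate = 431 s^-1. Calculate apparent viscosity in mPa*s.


eta = tau/gamma * 1000 = 35.8/431 * 1000 = 83.1 mPa*s

83.1


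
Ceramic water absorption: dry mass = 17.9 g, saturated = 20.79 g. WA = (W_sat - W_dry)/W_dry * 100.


WA = (20.79 - 17.9) / 17.9 * 100 = 16.15%

16.15


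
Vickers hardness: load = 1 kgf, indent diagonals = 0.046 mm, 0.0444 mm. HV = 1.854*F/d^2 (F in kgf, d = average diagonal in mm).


d_avg = (0.046+0.0444)/2 = 0.0452 mm
HV = 1.854*1/0.0452^2 = 907

907


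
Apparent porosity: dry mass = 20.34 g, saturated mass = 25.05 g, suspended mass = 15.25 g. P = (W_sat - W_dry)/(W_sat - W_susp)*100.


P = (25.05 - 20.34) / (25.05 - 15.25) * 100 = 4.71 / 9.8 * 100 = 48.1%

48.1


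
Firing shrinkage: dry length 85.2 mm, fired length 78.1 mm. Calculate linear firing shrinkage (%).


FS = (85.2 - 78.1) / 85.2 * 100 = 8.33%

8.33


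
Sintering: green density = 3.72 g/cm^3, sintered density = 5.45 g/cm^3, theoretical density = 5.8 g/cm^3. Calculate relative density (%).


Relative = 5.45 / 5.8 * 100 = 94.0%

94.0


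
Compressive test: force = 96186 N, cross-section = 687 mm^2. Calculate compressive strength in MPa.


CS = 96186 / 687 = 140.0 MPa

140.0


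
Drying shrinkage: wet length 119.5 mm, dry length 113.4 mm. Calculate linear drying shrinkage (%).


DS = (119.5 - 113.4) / 119.5 * 100 = 5.1%

5.1


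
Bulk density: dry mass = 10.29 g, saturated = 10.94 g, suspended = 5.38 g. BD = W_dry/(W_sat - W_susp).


BD = 10.29 / (10.94 - 5.38) = 10.29 / 5.56 = 1.851 g/cm^3

1.851


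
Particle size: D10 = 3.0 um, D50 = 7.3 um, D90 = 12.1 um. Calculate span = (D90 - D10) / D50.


Span = (12.1 - 3.0) / 7.3 = 9.1 / 7.3 = 1.247

1.247


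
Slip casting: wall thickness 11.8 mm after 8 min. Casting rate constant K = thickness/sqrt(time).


K = 11.8 / sqrt(8) = 11.8 / 2.8284 = 4.172 mm/min^0.5

4.172


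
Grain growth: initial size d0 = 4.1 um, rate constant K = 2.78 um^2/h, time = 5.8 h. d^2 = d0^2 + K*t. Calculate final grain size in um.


d^2 = 4.1^2 + 2.78*5.8 = 32.934
d = sqrt(32.934) = 5.74 um

5.74


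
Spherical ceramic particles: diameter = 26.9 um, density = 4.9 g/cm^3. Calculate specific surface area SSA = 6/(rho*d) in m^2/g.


SSA = 6 / (4.9 * 26.9) = 0.046 m^2/g

0.046


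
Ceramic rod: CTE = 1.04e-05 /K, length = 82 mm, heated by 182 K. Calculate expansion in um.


dL = 1.04e-05 * 82 * 182 * 1000 = 155.21 um

155.21


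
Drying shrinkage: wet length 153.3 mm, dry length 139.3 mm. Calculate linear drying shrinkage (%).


DS = (153.3 - 139.3) / 153.3 * 100 = 9.13%

9.13


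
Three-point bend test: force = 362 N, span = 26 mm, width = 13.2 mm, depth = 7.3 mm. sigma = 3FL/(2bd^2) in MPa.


sigma = 3*362*26/(2*13.2*7.3^2) = 20.1 MPa

20.1


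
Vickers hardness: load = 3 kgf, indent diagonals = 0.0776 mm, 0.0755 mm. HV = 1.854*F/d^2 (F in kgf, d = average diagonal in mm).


d_avg = (0.0776+0.0755)/2 = 0.07655 mm
HV = 1.854*3/0.07655^2 = 949

949


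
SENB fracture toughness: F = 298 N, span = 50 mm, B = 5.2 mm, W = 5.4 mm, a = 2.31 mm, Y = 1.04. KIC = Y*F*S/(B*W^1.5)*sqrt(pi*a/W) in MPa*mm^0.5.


KIC = 1.04*298*50/(5.2*5.4^1.5)*sqrt(pi*2.31/5.4) = 275.3

275.3


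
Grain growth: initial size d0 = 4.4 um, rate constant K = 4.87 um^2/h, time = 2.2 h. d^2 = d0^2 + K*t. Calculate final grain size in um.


d^2 = 4.4^2 + 4.87*2.2 = 30.074
d = sqrt(30.074) = 5.48 um

5.48


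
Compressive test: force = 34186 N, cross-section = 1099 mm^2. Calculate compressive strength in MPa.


CS = 34186 / 1099 = 31.1 MPa

31.1


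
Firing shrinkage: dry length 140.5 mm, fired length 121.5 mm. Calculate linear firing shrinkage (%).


FS = (140.5 - 121.5) / 140.5 * 100 = 13.52%

13.52


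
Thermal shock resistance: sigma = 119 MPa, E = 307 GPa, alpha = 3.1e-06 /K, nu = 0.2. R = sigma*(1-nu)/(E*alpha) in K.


R = 119*(1-0.2)/(307*1000*3.1e-06) = 100 K

100


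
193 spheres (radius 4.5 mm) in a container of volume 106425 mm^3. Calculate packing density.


V_sphere = 4/3*pi*4.5^3 = 381.7035 mm^3
Total V = 193*381.7035 = 73668.7755 mm^3
PD = 73668.7755 / 106425 = 0.692

0.692


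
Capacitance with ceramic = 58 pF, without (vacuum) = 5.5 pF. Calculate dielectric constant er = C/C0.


er = 58 / 5.5 = 10.55

10.55


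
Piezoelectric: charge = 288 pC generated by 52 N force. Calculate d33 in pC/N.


d33 = 288 / 52 = 5.5 pC/N

5.5


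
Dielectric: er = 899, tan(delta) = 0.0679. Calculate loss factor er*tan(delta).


Loss = 899 * 0.0679 = 61.042

61.042


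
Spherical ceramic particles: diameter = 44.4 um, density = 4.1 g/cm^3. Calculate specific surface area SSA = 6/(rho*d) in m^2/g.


SSA = 6 / (4.1 * 44.4) = 0.033 m^2/g

0.033


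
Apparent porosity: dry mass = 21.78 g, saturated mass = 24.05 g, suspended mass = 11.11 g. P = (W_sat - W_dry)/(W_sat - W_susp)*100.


P = (24.05 - 21.78) / (24.05 - 11.11) * 100 = 2.27 / 12.94 * 100 = 17.5%

17.5


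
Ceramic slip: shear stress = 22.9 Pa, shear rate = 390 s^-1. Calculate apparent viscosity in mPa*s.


eta = tau/gamma * 1000 = 22.9/390 * 1000 = 58.7 mPa*s

58.7


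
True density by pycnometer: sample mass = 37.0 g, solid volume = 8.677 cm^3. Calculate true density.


TD = 37.0 / 8.677 = 4.264 g/cm^3

4.264


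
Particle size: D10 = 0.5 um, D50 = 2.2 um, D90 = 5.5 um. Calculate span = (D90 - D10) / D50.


Span = (5.5 - 0.5) / 2.2 = 5.0 / 2.2 = 2.273

2.273


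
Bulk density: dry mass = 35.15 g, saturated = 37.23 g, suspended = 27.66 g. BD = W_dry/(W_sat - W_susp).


BD = 35.15 / (37.23 - 27.66) = 35.15 / 9.57 = 3.673 g/cm^3

3.673


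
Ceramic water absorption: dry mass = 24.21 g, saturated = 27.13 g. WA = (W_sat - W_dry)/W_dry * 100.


WA = (27.13 - 24.21) / 24.21 * 100 = 12.06%

12.06


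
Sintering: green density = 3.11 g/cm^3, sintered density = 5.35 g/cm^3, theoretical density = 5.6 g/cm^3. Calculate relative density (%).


Relative = 5.35 / 5.6 * 100 = 95.5%

95.5


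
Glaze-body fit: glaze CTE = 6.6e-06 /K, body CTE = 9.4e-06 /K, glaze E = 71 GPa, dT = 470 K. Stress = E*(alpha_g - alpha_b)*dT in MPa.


Stress = 71*1000*(6.6e-06 - 9.4e-06)*470 = -93.4 MPa

-93.4


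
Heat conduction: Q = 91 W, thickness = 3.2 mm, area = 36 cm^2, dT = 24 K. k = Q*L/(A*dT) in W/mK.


k = 91*3.2/1000/(36/10000*24) = 3.37 W/mK

3.37


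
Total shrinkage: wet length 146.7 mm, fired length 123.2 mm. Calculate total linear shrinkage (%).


TS = (146.7 - 123.2) / 146.7 * 100 = 16.02%

16.02


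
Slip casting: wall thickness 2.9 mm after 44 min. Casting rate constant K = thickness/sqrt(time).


K = 2.9 / sqrt(44) = 2.9 / 6.6332 = 0.437 mm/min^0.5

0.437


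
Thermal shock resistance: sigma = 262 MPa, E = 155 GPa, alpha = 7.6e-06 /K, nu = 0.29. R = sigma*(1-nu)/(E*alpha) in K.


R = 262*(1-0.29)/(155*1000*7.6e-06) = 158 K

158


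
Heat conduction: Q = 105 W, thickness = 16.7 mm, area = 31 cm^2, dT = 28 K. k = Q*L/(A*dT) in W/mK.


k = 105*16.7/1000/(31/10000*28) = 20.2 W/mK

20.2


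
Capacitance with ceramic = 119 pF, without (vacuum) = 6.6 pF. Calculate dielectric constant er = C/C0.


er = 119 / 6.6 = 18.03

18.03


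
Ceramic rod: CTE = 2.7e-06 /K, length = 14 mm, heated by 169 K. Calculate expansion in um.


dL = 2.7e-06 * 14 * 169 * 1000 = 6.388 um

6.388


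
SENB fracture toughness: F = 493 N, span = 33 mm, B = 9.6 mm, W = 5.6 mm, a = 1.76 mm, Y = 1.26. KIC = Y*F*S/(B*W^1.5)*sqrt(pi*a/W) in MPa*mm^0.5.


KIC = 1.26*493*33/(9.6*5.6^1.5)*sqrt(pi*1.76/5.6) = 160.11

160.11


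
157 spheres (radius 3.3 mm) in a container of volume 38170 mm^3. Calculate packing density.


V_sphere = 4/3*pi*3.3^3 = 150.5326 mm^3
Total V = 157*150.5326 = 23633.6182 mm^3
PD = 23633.6182 / 38170 = 0.619

0.619


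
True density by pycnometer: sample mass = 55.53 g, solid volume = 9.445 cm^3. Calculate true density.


TD = 55.53 / 9.445 = 5.879 g/cm^3

5.879


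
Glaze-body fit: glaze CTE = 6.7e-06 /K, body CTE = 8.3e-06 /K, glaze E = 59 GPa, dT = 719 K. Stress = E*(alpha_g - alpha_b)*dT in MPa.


Stress = 59*1000*(6.7e-06 - 8.3e-06)*719 = -67.9 MPa

-67.9


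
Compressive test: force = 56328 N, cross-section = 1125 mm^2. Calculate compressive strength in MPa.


CS = 56328 / 1125 = 50.1 MPa

50.1


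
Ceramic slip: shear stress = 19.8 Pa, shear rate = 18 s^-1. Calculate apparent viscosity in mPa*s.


eta = tau/gamma * 1000 = 19.8/18 * 1000 = 1100.0 mPa*s

1100.0


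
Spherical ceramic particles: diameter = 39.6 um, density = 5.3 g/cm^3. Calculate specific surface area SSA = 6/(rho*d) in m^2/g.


SSA = 6 / (5.3 * 39.6) = 0.029 m^2/g

0.029


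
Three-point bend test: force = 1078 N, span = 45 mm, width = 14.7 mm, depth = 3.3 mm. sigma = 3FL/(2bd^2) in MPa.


sigma = 3*1078*45/(2*14.7*3.3^2) = 454.5 MPa

454.5


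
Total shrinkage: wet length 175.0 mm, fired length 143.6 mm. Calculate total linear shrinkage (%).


TS = (175.0 - 143.6) / 175.0 * 100 = 17.94%

17.94


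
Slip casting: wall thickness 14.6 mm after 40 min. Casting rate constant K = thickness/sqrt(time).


K = 14.6 / sqrt(40) = 14.6 / 6.3246 = 2.308 mm/min^0.5

2.308


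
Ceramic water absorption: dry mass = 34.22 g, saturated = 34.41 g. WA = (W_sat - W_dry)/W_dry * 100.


WA = (34.41 - 34.22) / 34.22 * 100 = 0.56%

0.56


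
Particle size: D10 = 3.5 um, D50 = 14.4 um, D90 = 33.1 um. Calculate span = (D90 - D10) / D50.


Span = (33.1 - 3.5) / 14.4 = 29.6 / 14.4 = 2.056

2.056


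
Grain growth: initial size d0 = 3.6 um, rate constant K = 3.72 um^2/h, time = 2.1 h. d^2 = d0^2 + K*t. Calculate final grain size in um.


d^2 = 3.6^2 + 3.72*2.1 = 20.772
d = sqrt(20.772) = 4.56 um

4.56


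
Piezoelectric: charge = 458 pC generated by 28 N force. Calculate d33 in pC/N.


d33 = 458 / 28 = 16.4 pC/N

16.4


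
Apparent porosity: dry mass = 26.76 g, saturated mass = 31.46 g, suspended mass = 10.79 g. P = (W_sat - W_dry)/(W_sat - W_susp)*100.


P = (31.46 - 26.76) / (31.46 - 10.79) * 100 = 4.7 / 20.67 * 100 = 22.7%

22.7


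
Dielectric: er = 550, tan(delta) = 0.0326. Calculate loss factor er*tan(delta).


Loss = 550 * 0.0326 = 17.93

17.93


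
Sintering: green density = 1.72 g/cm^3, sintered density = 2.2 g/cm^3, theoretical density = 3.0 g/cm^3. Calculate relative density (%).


Relative = 2.2 / 3.0 * 100 = 73.3%

73.3


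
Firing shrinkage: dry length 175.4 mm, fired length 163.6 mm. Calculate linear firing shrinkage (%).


FS = (175.4 - 163.6) / 175.4 * 100 = 6.73%

6.73


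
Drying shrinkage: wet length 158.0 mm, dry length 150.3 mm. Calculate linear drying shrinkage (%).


DS = (158.0 - 150.3) / 158.0 * 100 = 4.87%

4.87


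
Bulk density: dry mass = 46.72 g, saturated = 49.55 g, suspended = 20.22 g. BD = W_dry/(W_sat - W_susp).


BD = 46.72 / (49.55 - 20.22) = 46.72 / 29.33 = 1.593 g/cm^3

1.593


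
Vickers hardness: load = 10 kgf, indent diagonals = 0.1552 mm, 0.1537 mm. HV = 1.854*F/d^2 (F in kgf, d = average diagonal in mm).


d_avg = (0.1552+0.1537)/2 = 0.15445 mm
HV = 1.854*10/0.15445^2 = 777

777


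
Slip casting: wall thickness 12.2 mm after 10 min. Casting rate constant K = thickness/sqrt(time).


K = 12.2 / sqrt(10) = 12.2 / 3.1623 = 3.858 mm/min^0.5

3.858


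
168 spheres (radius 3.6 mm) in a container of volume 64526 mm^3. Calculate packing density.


V_sphere = 4/3*pi*3.6^3 = 195.4322 mm^3
Total V = 168*195.4322 = 32832.6096 mm^3
PD = 32832.6096 / 64526 = 0.509

0.509


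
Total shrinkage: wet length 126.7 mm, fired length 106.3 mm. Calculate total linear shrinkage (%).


TS = (126.7 - 106.3) / 126.7 * 100 = 16.1%

16.1


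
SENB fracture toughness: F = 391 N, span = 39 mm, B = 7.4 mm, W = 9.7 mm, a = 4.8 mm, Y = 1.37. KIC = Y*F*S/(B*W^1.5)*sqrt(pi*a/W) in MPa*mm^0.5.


KIC = 1.37*391*39/(7.4*9.7^1.5)*sqrt(pi*4.8/9.7) = 116.52

116.52


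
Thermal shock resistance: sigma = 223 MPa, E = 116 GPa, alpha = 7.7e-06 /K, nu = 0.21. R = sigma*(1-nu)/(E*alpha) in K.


R = 223*(1-0.21)/(116*1000*7.7e-06) = 197 K

197


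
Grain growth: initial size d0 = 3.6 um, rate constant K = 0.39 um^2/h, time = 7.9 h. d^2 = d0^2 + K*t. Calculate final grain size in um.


d^2 = 3.6^2 + 0.39*7.9 = 16.041
d = sqrt(16.041) = 4.01 um

4.01


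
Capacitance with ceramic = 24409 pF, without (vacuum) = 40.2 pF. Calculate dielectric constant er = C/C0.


er = 24409 / 40.2 = 607.19

607.19


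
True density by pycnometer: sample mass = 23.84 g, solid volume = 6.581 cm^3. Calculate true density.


TD = 23.84 / 6.581 = 3.623 g/cm^3

3.623


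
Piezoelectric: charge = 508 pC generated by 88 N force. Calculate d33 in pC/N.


d33 = 508 / 88 = 5.8 pC/N

5.8


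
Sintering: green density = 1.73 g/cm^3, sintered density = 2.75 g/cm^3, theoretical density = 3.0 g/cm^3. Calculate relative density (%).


Relative = 2.75 / 3.0 * 100 = 91.7%

91.7


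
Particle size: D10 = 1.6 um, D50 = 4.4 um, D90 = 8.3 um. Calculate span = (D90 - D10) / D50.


Span = (8.3 - 1.6) / 4.4 = 6.7 / 4.4 = 1.523

1.523


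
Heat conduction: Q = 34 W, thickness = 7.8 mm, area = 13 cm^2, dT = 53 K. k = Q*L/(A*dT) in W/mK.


k = 34*7.8/1000/(13/10000*53) = 3.85 W/mK

3.85


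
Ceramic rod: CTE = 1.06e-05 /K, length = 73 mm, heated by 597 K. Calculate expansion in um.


dL = 1.06e-05 * 73 * 597 * 1000 = 461.959 um

461.959


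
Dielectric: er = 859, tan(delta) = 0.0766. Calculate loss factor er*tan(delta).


Loss = 859 * 0.0766 = 65.799

65.799


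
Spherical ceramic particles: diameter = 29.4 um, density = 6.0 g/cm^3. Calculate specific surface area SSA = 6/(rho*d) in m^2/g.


SSA = 6 / (6.0 * 29.4) = 0.034 m^2/g

0.034


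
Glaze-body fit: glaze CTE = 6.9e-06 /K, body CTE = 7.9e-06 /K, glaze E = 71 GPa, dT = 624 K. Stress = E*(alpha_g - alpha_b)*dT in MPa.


Stress = 71*1000*(6.9e-06 - 7.9e-06)*624 = -44.3 MPa

-44.3


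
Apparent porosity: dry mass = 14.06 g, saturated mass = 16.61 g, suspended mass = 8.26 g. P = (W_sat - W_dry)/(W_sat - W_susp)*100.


P = (16.61 - 14.06) / (16.61 - 8.26) * 100 = 2.55 / 8.35 * 100 = 30.5%

30.5


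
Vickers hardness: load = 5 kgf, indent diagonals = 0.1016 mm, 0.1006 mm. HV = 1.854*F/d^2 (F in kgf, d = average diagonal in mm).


d_avg = (0.1016+0.1006)/2 = 0.1011 mm
HV = 1.854*5/0.1011^2 = 907

907


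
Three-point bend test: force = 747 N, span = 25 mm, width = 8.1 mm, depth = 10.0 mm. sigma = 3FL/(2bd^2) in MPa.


sigma = 3*747*25/(2*8.1*10.0^2) = 34.6 MPa

34.6


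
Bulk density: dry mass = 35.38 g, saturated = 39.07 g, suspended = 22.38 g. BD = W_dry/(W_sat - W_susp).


BD = 35.38 / (39.07 - 22.38) = 35.38 / 16.69 = 2.12 g/cm^3

2.12


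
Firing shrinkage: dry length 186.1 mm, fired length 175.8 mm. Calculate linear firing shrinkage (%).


FS = (186.1 - 175.8) / 186.1 * 100 = 5.53%

5.53


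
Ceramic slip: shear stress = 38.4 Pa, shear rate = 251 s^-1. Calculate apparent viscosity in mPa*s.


eta = tau/gamma * 1000 = 38.4/251 * 1000 = 153.0 mPa*s

153.0


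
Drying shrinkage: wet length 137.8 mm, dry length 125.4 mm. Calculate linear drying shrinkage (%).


DS = (137.8 - 125.4) / 137.8 * 100 = 9.0%

9.0


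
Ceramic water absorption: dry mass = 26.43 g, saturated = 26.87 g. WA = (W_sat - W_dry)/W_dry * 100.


WA = (26.87 - 26.43) / 26.43 * 100 = 1.66%

1.66


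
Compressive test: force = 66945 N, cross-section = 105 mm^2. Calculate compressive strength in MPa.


CS = 66945 / 105 = 637.6 MPa

637.6


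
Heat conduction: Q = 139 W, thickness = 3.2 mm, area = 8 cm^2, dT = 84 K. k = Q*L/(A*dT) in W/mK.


k = 139*3.2/1000/(8/10000*84) = 6.62 W/mK

6.62


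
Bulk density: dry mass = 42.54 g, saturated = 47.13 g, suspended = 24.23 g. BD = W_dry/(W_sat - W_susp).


BD = 42.54 / (47.13 - 24.23) = 42.54 / 22.9 = 1.858 g/cm^3

1.858


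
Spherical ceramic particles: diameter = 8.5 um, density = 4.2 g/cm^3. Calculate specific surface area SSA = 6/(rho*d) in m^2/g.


SSA = 6 / (4.2 * 8.5) = 0.168 m^2/g

0.168


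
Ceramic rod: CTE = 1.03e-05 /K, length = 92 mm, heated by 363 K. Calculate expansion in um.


dL = 1.03e-05 * 92 * 363 * 1000 = 343.979 um

343.979


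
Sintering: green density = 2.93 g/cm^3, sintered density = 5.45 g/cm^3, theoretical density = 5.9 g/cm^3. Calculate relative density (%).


Relative = 5.45 / 5.9 * 100 = 92.4%

92.4


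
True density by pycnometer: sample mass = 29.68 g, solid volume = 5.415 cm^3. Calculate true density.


TD = 29.68 / 5.415 = 5.481 g/cm^3

5.481


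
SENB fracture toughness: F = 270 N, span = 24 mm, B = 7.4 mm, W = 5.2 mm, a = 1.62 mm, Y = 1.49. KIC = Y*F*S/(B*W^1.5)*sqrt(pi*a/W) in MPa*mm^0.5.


KIC = 1.49*270*24/(7.4*5.2^1.5)*sqrt(pi*1.62/5.2) = 108.86

108.86


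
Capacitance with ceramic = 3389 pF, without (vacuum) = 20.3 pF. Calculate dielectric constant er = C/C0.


er = 3389 / 20.3 = 166.95

166.95


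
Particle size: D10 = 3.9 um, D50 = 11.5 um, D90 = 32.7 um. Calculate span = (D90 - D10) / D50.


Span = (32.7 - 3.9) / 11.5 = 28.8 / 11.5 = 2.504

2.504


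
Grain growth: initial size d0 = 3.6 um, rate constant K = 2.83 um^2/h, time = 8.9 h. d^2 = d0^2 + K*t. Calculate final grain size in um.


d^2 = 3.6^2 + 2.83*8.9 = 38.147
d = sqrt(38.147) = 6.18 um

6.18


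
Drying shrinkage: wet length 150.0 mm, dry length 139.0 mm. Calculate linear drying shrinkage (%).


DS = (150.0 - 139.0) / 150.0 * 100 = 7.33%

7.33


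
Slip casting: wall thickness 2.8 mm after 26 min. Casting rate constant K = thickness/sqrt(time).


K = 2.8 / sqrt(26) = 2.8 / 5.099 = 0.549 mm/min^0.5

0.549


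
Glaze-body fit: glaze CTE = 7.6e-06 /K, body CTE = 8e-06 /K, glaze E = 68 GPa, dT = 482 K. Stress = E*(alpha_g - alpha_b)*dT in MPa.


Stress = 68*1000*(7.6e-06 - 8e-06)*482 = -13.1 MPa

-13.1


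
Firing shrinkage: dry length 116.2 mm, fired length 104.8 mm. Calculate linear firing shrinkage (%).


FS = (116.2 - 104.8) / 116.2 * 100 = 9.81%

9.81


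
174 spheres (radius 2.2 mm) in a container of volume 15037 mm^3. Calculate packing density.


V_sphere = 4/3*pi*2.2^3 = 44.6022 mm^3
Total V = 174*44.6022 = 7760.7828 mm^3
PD = 7760.7828 / 15037 = 0.516

0.516


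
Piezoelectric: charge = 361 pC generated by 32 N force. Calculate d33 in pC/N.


d33 = 361 / 32 = 11.3 pC/N

11.3


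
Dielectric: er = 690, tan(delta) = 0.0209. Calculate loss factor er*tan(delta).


Loss = 690 * 0.0209 = 14.421

14.421


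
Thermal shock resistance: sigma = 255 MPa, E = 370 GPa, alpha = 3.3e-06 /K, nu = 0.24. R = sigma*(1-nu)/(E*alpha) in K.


R = 255*(1-0.24)/(370*1000*3.3e-06) = 159 K

159


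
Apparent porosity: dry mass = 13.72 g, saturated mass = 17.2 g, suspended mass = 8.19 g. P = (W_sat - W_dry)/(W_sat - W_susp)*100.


P = (17.2 - 13.72) / (17.2 - 8.19) * 100 = 3.48 / 9.01 * 100 = 38.6%

38.6


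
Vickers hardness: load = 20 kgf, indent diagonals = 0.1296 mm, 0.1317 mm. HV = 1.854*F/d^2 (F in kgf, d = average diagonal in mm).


d_avg = (0.1296+0.1317)/2 = 0.13065 mm
HV = 1.854*20/0.13065^2 = 2172

2172


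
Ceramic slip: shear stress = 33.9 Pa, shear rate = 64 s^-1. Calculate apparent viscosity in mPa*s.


eta = tau/gamma * 1000 = 33.9/64 * 1000 = 529.7 mPa*s

529.7


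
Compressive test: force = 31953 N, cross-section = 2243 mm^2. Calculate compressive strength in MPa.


CS = 31953 / 2243 = 14.2 MPa

14.2


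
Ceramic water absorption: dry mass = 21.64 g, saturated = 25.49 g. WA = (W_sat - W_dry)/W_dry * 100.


WA = (25.49 - 21.64) / 21.64 * 100 = 17.79%

17.79


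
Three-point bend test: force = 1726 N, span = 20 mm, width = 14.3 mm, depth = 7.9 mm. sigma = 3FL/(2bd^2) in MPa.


sigma = 3*1726*20/(2*14.3*7.9^2) = 58.0 MPa

58.0


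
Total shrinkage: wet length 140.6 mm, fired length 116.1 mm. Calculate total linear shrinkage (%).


TS = (140.6 - 116.1) / 140.6 * 100 = 17.43%

17.43


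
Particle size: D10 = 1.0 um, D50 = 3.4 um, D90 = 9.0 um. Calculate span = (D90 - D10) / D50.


Span = (9.0 - 1.0) / 3.4 = 8.0 / 3.4 = 2.353

2.353


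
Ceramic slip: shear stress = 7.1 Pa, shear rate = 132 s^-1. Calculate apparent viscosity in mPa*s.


eta = tau/gamma * 1000 = 7.1/132 * 1000 = 53.8 mPa*s

53.8


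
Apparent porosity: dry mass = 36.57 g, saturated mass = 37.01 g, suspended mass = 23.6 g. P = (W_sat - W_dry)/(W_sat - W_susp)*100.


P = (37.01 - 36.57) / (37.01 - 23.6) * 100 = 0.44 / 13.41 * 100 = 3.3%

3.3


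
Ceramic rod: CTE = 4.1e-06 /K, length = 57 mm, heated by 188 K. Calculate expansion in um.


dL = 4.1e-06 * 57 * 188 * 1000 = 43.936 um

43.936


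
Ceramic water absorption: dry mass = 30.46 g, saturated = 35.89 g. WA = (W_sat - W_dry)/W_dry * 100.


WA = (35.89 - 30.46) / 30.46 * 100 = 17.83%

17.83


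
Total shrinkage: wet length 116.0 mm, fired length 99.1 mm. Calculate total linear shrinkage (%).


TS = (116.0 - 99.1) / 116.0 * 100 = 14.57%

14.57


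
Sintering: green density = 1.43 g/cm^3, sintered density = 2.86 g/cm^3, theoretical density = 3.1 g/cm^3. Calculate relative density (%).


Relative = 2.86 / 3.1 * 100 = 92.3%

92.3


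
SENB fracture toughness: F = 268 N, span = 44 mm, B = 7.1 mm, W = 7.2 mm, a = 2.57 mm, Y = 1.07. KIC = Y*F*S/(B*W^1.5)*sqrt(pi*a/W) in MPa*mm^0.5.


KIC = 1.07*268*44/(7.1*7.2^1.5)*sqrt(pi*2.57/7.2) = 97.41

97.41


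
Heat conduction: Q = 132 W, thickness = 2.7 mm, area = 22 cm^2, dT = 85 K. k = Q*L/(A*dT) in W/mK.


k = 132*2.7/1000/(22/10000*85) = 1.91 W/mK

1.91


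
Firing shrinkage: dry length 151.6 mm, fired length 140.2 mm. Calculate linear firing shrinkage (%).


FS = (151.6 - 140.2) / 151.6 * 100 = 7.52%

7.52


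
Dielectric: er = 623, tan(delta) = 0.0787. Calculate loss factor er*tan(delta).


Loss = 623 * 0.0787 = 49.03

49.03


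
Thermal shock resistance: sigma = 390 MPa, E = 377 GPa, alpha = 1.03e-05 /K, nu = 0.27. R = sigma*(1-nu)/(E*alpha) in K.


R = 390*(1-0.27)/(377*1000*1.03e-05) = 73 K

73


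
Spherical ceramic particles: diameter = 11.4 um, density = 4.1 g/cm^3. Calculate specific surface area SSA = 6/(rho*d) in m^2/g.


SSA = 6 / (4.1 * 11.4) = 0.128 m^2/g

0.128


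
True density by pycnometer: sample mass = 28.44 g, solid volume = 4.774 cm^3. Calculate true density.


TD = 28.44 / 4.774 = 5.957 g/cm^3

5.957


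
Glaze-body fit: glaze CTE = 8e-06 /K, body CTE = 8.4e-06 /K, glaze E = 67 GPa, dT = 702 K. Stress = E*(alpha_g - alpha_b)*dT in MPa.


Stress = 67*1000*(8e-06 - 8.4e-06)*702 = -18.8 MPa

-18.8


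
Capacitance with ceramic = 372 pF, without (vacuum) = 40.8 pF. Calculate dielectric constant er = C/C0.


er = 372 / 40.8 = 9.12

9.12


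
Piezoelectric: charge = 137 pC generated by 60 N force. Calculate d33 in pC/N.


d33 = 137 / 60 = 2.3 pC/N

2.3


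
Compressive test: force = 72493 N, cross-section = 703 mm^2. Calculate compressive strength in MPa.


CS = 72493 / 703 = 103.1 MPa

103.1


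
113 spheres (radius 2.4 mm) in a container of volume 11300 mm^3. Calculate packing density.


V_sphere = 4/3*pi*2.4^3 = 57.9058 mm^3
Total V = 113*57.9058 = 6543.3554 mm^3
PD = 6543.3554 / 11300 = 0.579

0.579


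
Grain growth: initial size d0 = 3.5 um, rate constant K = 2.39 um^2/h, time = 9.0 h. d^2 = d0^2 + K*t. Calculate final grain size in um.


d^2 = 3.5^2 + 2.39*9.0 = 33.76
d = sqrt(33.76) = 5.81 um

5.81


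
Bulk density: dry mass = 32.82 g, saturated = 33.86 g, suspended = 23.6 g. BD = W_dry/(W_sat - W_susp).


BD = 32.82 / (33.86 - 23.6) = 32.82 / 10.26 = 3.199 g/cm^3

3.199


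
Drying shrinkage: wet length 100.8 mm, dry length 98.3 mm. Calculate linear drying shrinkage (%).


DS = (100.8 - 98.3) / 100.8 * 100 = 2.48%

2.48


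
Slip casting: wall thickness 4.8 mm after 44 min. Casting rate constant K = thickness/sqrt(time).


K = 4.8 / sqrt(44) = 4.8 / 6.6332 = 0.724 mm/min^0.5

0.724


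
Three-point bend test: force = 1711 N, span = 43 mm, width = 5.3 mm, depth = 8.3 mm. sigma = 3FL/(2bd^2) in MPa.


sigma = 3*1711*43/(2*5.3*8.3^2) = 302.3 MPa

302.3


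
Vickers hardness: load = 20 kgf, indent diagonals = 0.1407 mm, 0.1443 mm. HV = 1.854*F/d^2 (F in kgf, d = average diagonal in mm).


d_avg = (0.1407+0.1443)/2 = 0.1425 mm
HV = 1.854*20/0.1425^2 = 1826

1826


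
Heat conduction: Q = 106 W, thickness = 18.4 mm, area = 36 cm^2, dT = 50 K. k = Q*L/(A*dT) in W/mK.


k = 106*18.4/1000/(36/10000*50) = 10.84 W/mK

10.84


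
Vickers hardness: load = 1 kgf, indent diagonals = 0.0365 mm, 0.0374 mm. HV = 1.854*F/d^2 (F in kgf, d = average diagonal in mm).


d_avg = (0.0365+0.0374)/2 = 0.03695 mm
HV = 1.854*1/0.03695^2 = 1358

1358


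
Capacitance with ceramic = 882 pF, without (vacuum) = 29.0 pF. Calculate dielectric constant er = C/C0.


er = 882 / 29.0 = 30.41

30.41


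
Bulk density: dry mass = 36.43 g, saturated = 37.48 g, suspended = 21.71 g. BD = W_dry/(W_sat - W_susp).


BD = 36.43 / (37.48 - 21.71) = 36.43 / 15.77 = 2.31 g/cm^3

2.31


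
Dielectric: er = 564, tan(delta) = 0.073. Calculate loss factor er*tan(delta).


Loss = 564 * 0.073 = 41.172

41.172


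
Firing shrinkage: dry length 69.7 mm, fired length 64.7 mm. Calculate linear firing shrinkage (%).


FS = (69.7 - 64.7) / 69.7 * 100 = 7.17%

7.17


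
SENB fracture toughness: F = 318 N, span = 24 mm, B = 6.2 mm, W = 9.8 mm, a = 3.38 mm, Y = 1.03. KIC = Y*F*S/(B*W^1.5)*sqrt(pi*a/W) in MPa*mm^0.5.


KIC = 1.03*318*24/(6.2*9.8^1.5)*sqrt(pi*3.38/9.8) = 43.02

43.02


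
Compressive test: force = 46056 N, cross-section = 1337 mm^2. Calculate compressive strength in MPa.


CS = 46056 / 1337 = 34.4 MPa

34.4


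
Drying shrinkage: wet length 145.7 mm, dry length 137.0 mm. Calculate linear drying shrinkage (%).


DS = (145.7 - 137.0) / 145.7 * 100 = 5.97%

5.97


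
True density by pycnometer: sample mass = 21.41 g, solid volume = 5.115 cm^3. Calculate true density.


TD = 21.41 / 5.115 = 4.186 g/cm^3

4.186


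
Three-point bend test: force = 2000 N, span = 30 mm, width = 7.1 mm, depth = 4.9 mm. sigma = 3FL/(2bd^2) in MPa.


sigma = 3*2000*30/(2*7.1*4.9^2) = 527.9 MPa

527.9


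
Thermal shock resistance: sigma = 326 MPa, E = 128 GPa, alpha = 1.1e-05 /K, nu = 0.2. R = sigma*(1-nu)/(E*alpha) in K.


R = 326*(1-0.2)/(128*1000*1.1e-05) = 185 K

185


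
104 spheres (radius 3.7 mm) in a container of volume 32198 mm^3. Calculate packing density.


V_sphere = 4/3*pi*3.7^3 = 212.1748 mm^3
Total V = 104*212.1748 = 22066.1792 mm^3
PD = 22066.1792 / 32198 = 0.685

0.685


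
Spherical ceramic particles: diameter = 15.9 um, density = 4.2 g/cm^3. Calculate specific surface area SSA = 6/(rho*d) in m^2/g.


SSA = 6 / (4.2 * 15.9) = 0.09 m^2/g

0.09


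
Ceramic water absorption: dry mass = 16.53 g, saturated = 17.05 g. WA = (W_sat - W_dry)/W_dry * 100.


WA = (17.05 - 16.53) / 16.53 * 100 = 3.15%

3.15


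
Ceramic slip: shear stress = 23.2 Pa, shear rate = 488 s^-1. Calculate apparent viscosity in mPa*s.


eta = tau/gamma * 1000 = 23.2/488 * 1000 = 47.5 mPa*s

47.5


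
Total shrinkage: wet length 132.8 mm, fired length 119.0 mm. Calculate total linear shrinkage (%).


TS = (132.8 - 119.0) / 132.8 * 100 = 10.39%

10.39


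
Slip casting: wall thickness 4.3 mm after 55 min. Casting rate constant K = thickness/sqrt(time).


K = 4.3 / sqrt(55) = 4.3 / 7.4162 = 0.58 mm/min^0.5

0.58


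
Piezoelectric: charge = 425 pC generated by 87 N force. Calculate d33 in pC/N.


d33 = 425 / 87 = 4.9 pC/N

4.9


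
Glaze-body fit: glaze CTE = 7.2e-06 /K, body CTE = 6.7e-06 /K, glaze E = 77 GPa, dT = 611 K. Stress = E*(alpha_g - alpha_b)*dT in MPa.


Stress = 77*1000*(7.2e-06 - 6.7e-06)*611 = 23.5 MPa

23.5


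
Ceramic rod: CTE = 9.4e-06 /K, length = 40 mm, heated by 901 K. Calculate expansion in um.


dL = 9.4e-06 * 40 * 901 * 1000 = 338.776 um

338.776


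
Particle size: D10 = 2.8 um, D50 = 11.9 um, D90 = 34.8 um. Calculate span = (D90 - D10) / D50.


Span = (34.8 - 2.8) / 11.9 = 32.0 / 11.9 = 2.689

2.689


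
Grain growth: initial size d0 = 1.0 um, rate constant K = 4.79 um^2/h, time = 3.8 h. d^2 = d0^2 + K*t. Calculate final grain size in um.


d^2 = 1.0^2 + 4.79*3.8 = 19.202
d = sqrt(19.202) = 4.38 um

4.38


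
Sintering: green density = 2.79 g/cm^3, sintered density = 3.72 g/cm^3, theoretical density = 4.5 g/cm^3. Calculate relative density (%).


Relative = 3.72 / 4.5 * 100 = 82.7%

82.7


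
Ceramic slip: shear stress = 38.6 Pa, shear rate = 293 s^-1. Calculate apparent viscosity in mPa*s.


eta = tau/gamma * 1000 = 38.6/293 * 1000 = 131.7 mPa*s

131.7


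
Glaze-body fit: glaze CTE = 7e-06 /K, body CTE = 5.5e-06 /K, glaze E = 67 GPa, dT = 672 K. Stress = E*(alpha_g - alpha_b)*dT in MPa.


Stress = 67*1000*(7e-06 - 5.5e-06)*672 = 67.5 MPa

67.5


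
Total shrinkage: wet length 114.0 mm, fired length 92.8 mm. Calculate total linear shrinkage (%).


TS = (114.0 - 92.8) / 114.0 * 100 = 18.6%

18.6


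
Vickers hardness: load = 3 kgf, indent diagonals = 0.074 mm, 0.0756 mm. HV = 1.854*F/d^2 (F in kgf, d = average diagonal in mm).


d_avg = (0.074+0.0756)/2 = 0.0748 mm
HV = 1.854*3/0.0748^2 = 994

994


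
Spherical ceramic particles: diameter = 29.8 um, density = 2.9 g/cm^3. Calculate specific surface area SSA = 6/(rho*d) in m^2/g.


SSA = 6 / (2.9 * 29.8) = 0.069 m^2/g

0.069


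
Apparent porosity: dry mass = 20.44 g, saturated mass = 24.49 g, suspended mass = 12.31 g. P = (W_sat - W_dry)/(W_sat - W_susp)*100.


P = (24.49 - 20.44) / (24.49 - 12.31) * 100 = 4.05 / 12.18 * 100 = 33.3%

33.3


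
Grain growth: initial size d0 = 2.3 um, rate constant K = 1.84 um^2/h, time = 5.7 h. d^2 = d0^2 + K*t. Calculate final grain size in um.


d^2 = 2.3^2 + 1.84*5.7 = 15.778
d = sqrt(15.778) = 3.97 um

3.97


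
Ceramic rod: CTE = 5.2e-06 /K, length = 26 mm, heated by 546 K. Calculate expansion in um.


dL = 5.2e-06 * 26 * 546 * 1000 = 73.819 um

73.819


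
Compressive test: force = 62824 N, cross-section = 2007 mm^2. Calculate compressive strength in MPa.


CS = 62824 / 2007 = 31.3 MPa

31.3


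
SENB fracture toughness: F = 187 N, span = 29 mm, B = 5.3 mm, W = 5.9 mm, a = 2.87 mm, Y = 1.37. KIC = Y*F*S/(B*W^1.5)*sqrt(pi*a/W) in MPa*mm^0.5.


KIC = 1.37*187*29/(5.3*5.9^1.5)*sqrt(pi*2.87/5.9) = 120.92

120.92


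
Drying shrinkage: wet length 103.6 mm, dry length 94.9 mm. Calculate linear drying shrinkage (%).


DS = (103.6 - 94.9) / 103.6 * 100 = 8.4%

8.4


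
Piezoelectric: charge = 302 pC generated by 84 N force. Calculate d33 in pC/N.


d33 = 302 / 84 = 3.6 pC/N

3.6


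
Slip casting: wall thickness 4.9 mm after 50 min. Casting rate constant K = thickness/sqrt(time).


K = 4.9 / sqrt(50) = 4.9 / 7.0711 = 0.693 mm/min^0.5

0.693


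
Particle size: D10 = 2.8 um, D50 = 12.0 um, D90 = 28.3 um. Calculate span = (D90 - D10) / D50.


Span = (28.3 - 2.8) / 12.0 = 25.5 / 12.0 = 2.125

2.125


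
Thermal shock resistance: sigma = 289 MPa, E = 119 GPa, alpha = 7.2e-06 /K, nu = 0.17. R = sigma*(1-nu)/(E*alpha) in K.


R = 289*(1-0.17)/(119*1000*7.2e-06) = 280 K

280


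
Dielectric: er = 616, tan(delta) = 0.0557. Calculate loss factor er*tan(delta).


Loss = 616 * 0.0557 = 34.311

34.311


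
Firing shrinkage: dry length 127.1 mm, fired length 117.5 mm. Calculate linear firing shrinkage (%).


FS = (127.1 - 117.5) / 127.1 * 100 = 7.55%

7.55


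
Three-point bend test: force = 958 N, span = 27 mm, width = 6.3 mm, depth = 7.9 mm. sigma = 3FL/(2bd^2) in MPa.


sigma = 3*958*27/(2*6.3*7.9^2) = 98.7 MPa

98.7


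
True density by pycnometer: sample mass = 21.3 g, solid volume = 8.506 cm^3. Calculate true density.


TD = 21.3 / 8.506 = 2.504 g/cm^3

2.504


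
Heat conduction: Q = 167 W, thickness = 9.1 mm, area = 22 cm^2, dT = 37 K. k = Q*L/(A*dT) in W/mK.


k = 167*9.1/1000/(22/10000*37) = 18.67 W/mK

18.67


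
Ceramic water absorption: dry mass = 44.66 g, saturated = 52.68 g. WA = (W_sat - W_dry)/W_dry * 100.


WA = (52.68 - 44.66) / 44.66 * 100 = 17.96%

17.96


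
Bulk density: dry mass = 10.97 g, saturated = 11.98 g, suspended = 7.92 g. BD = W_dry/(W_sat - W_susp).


BD = 10.97 / (11.98 - 7.92) = 10.97 / 4.06 = 2.702 g/cm^3

2.702


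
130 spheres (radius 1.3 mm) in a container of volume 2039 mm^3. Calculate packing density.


V_sphere = 4/3*pi*1.3^3 = 9.2028 mm^3
Total V = 130*9.2028 = 1196.364 mm^3
PD = 1196.364 / 2039 = 0.587

0.587


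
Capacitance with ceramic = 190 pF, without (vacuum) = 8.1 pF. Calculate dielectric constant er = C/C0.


er = 190 / 8.1 = 23.46

23.46


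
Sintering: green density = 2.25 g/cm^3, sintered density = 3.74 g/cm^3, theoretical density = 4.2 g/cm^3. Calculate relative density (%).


Relative = 3.74 / 4.2 * 100 = 89.0%

89.0


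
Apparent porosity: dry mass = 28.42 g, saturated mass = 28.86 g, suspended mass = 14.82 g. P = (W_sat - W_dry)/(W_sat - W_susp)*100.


P = (28.86 - 28.42) / (28.86 - 14.82) * 100 = 0.44 / 14.04 * 100 = 3.1%

3.1


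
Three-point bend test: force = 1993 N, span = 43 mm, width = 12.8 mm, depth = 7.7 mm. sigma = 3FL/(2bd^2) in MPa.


sigma = 3*1993*43/(2*12.8*7.7^2) = 169.4 MPa

169.4


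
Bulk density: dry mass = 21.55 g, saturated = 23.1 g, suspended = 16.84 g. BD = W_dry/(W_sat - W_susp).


BD = 21.55 / (23.1 - 16.84) = 21.55 / 6.26 = 3.442 g/cm^3

3.442


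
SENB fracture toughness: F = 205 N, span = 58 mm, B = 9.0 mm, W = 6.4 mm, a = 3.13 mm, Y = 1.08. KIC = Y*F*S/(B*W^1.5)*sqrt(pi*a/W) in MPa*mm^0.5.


KIC = 1.08*205*58/(9.0*6.4^1.5)*sqrt(pi*3.13/6.4) = 109.23

109.23


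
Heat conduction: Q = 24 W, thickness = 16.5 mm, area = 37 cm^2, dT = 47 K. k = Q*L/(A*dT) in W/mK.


k = 24*16.5/1000/(37/10000*47) = 2.28 W/mK

2.28


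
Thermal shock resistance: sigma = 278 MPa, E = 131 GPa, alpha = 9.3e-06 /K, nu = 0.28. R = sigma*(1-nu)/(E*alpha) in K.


R = 278*(1-0.28)/(131*1000*9.3e-06) = 164 K

164


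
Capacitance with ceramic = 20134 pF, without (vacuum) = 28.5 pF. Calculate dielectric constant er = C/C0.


er = 20134 / 28.5 = 706.46

706.46


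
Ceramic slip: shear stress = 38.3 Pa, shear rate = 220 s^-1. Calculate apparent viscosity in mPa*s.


eta = tau/gamma * 1000 = 38.3/220 * 1000 = 174.1 mPa*s

174.1


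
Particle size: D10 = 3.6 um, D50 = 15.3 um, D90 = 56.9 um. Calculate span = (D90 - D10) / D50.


Span = (56.9 - 3.6) / 15.3 = 53.3 / 15.3 = 3.484

3.484


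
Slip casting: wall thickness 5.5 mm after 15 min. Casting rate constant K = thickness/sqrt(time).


K = 5.5 / sqrt(15) = 5.5 / 3.873 = 1.42 mm/min^0.5

1.42


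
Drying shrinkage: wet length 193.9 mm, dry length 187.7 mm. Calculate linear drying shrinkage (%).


DS = (193.9 - 187.7) / 193.9 * 100 = 3.2%

3.2


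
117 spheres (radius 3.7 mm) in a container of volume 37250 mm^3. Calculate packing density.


V_sphere = 4/3*pi*3.7^3 = 212.1748 mm^3
Total V = 117*212.1748 = 24824.4516 mm^3
PD = 24824.4516 / 37250 = 0.666

0.666


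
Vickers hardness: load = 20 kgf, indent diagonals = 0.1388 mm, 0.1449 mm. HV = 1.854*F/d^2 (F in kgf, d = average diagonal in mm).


d_avg = (0.1388+0.1449)/2 = 0.14185 mm
HV = 1.854*20/0.14185^2 = 1843

1843


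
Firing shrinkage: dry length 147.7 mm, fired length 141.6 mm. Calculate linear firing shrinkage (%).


FS = (147.7 - 141.6) / 147.7 * 100 = 4.13%

4.13


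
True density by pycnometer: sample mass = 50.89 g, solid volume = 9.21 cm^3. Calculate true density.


TD = 50.89 / 9.21 = 5.526 g/cm^3

5.526


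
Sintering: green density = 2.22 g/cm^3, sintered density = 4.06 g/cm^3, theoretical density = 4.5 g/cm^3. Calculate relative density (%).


Relative = 4.06 / 4.5 * 100 = 90.2%

90.2


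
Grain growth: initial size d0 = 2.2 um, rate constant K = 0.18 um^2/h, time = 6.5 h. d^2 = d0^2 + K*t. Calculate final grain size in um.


d^2 = 2.2^2 + 0.18*6.5 = 6.01
d = sqrt(6.01) = 2.45 um

2.45


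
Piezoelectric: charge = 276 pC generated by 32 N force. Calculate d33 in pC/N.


d33 = 276 / 32 = 8.6 pC/N

8.6


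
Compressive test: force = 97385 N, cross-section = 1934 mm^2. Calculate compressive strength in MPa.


CS = 97385 / 1934 = 50.4 MPa

50.4


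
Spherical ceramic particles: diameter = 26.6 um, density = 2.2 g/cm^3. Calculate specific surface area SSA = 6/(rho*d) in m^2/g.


SSA = 6 / (2.2 * 26.6) = 0.103 m^2/g

0.103


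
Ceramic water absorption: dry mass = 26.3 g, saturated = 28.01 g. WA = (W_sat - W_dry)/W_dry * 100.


WA = (28.01 - 26.3) / 26.3 * 100 = 6.5%

6.5


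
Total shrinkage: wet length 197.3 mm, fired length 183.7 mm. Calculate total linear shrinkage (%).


TS = (197.3 - 183.7) / 197.3 * 100 = 6.89%

6.89


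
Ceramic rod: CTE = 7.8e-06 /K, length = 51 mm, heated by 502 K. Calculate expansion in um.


dL = 7.8e-06 * 51 * 502 * 1000 = 199.696 um

199.696


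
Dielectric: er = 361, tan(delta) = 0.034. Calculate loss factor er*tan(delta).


Loss = 361 * 0.034 = 12.274

12.274


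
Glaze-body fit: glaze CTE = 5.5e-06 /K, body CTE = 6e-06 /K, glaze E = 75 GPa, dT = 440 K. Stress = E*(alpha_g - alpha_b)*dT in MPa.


Stress = 75*1000*(5.5e-06 - 6e-06)*440 = -16.5 MPa

-16.5
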